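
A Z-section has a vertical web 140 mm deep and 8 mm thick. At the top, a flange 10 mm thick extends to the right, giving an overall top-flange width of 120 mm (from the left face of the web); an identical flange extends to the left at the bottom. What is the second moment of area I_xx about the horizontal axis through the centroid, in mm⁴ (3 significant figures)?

I_xx ≈ 1.13 × 10⁷ mm⁴

Break the section into simple shapes (no overlaps), measuring from the bottom-left corner of the bounding box.
Web: 8 × 140, A = 1 120 mm², y = 70 mm, Ī = 1 829 333 mm⁴.
Top flange (beyond web): 112 × 10, A = 1 120 mm², y = 135 mm, Ī = 9333.3 mm⁴.
Bottom flange (beyond web): 112 × 10, A = 1 120 mm², y = 5 mm, Ī = 9333.3 mm⁴.
Centroid: ȳ = ΣA·y / ΣA = 70 mm.
Transfer each piece to the horizontal axis through the centroid using Ī + A·d² with d = y − 70:
  web: d = 0 mm → contributes +1 829 333 mm⁴
  top flange (beyond web): d = 65 mm → contributes +4 741 333 mm⁴
  bottom flange (beyond web): d = -65 mm → contributes +4 741 333 mm⁴
Total I = 11 312 000 mm⁴.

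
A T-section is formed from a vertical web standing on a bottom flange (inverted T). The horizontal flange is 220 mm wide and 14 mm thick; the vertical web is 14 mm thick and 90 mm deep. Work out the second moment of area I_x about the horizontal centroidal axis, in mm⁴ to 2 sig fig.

I_x ≈ 3.3 × 10⁶ mm⁴

Break the section into simple shapes (no overlaps), measuring from the bottom-left corner of the bounding box.
Flange: 220 × 14, A = 3 080 mm², y = 7 mm, Ī = 50 307 mm⁴.
Web: 14 × 90, A = 1 260 mm², y = 59 mm, Ī = 850 500 mm⁴.
Centroid: ȳ = ΣA·y / ΣA = 22.1 mm.
Transfer each piece to the horizontal centroidal axis using Ī + A·d² with d = y − 22.1:
  flange: d = -15.1 mm → contributes +752 277 mm⁴
  web: d = 36.9 mm → contributes +2 566 429 mm⁴
Total I = 3 318 706 mm⁴.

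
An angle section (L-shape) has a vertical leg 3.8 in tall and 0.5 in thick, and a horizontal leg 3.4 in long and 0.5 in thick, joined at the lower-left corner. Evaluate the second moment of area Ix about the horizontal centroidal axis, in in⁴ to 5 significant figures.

Treat the section as a set of non-overlapping primitives; coordinates are from the bounding-box lower-left.
Vertical leg: 0.5 × 3.8, A = 1.9 in², y = 1.9 in, Ī = 2.286333 in⁴.
Horizontal leg (remainder): 2.9 × 0.5, A = 1.45 in², y = 0.25 in, Ī = 0.03020833 in⁴.
Centroid: ȳ = ΣA·y / ΣA = 1.185821 in.
Transfer each piece to the horizontal centroidal axis using Ī + A·d² with d = y − 1.185821:
  vertical leg: d = 0.7141791 in → contributes +3.255432 in⁴
  horizontal leg (remainder): d = -0.9358209 in → contributes +1.300061 in⁴
Total I = 4.555493 in⁴.

Ix ≈ 4.5555 in⁴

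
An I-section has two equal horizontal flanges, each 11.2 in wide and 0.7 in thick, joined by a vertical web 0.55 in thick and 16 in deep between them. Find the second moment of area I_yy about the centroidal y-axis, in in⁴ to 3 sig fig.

I_yy ≈ 164 in⁴

Break the section into simple shapes (no overlaps), measuring from the bottom-left corner of the bounding box.
Bottom flange: 11.2 × 0.7, A = 7.84 in², x = 5.6 in, Ī = 81.954 in⁴.
Web: 0.55 × 16, A = 8.8 in², x = 5.6 in, Ī = 0.22183 in⁴.
Top flange: 11.2 × 0.7, A = 7.84 in², x = 5.6 in, Ī = 81.954 in⁴.
By symmetry the centroid is at mid-width, x̄ = 5.6 in.
All pieces are centred on the centroidal y-axis, so I = ΣĪ = 164.13 in⁴.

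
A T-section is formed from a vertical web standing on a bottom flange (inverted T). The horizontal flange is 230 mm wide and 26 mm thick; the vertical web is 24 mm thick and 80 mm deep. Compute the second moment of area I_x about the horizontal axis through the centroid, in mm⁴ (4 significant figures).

I_x ≈ 5.443 × 10⁶ mm⁴

Break the section into simple shapes (no overlaps), measuring from the bottom-left corner of the bounding box.
Flange: 230 × 26, A = 5 980 mm², y = 13 mm, Ī = 336 873 mm⁴.
Web: 24 × 80, A = 1 920 mm², y = 66 mm, Ī = 1 024 000 mm⁴.
Centroid: ȳ = ΣA·y / ΣA = 25.881 mm.
Transfer each piece to the horizontal axis through the centroid using Ī + A·d² with d = y − 25.881:
  flange: d = -12.881 mm → contributes +1 329 078 mm⁴
  web: d = 40.119 mm → contributes +4 114 304 mm⁴
Total I = 5 443 381 mm⁴.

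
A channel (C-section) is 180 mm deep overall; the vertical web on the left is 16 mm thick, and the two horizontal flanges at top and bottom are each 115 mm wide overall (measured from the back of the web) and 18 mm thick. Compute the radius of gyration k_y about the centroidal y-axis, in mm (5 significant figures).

k_y ≈ 35.756 mm

Split into non-overlapping primitives; take the origin at the lower-left of the bounding box.
Web: 16 × 180, A = 2 880 mm², x = 8 mm, Ī = 61 440 mm⁴.
Top flange (beyond web): 99 × 18, A = 1 782 mm², x = 65.5 mm, Ī = 1 455 449 mm⁴.
Bottom flange (beyond web): 99 × 18, A = 1 782 mm², x = 65.5 mm, Ī = 1 455 449 mm⁴.
Centroid: x̄ = ΣA·x / ΣA = 39.80168 mm.
Transfer each piece to the centroidal y-axis using Ī + A·d² with d = x − 39.80168:
  web: d = -31.80168 mm → contributes +2 974 118 mm⁴
  top flange (beyond web): d = 25.69832 mm → contributes +2 632 288 mm⁴
  bottom flange (beyond web): d = 25.69832 mm → contributes +2 632 288 mm⁴
Total I = 8 238 695 mm⁴.
Radius of gyration: k = √(I/A) = √(8 238 695 / 6 444) = 35.75621 mm.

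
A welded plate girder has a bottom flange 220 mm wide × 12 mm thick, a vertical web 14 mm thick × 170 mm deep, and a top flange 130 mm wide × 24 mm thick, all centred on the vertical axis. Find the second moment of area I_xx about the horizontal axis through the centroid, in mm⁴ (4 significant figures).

Decompose the section into non-overlapping parts with the origin at the bottom-left of its bounding rectangle.
Bottom plate: 220 × 12, A = 2 640 mm², y = 6 mm, Ī = 31 680 mm⁴.
Web plate: 14 × 170, A = 2 380 mm², y = 97 mm, Ī = 5 731 833 mm⁴.
Top plate: 130 × 24, A = 3 120 mm², y = 194 mm, Ī = 149 760 mm⁴.
Centroid: ȳ = ΣA·y / ΣA = 104.666 mm.
Transfer each piece to the horizontal axis through the centroid using Ī + A·d² with d = y − 104.666:
  bottom plate: d = -98.6658 mm → contributes +25 731 947 mm⁴
  web plate: d = -7.66585 mm → contributes +5 871 695 mm⁴
  top plate: d = 89.3342 mm → contributes +25 049 203 mm⁴
Total I = 56 652 844 mm⁴.

I_xx ≈ 5.665 × 10⁷ mm⁴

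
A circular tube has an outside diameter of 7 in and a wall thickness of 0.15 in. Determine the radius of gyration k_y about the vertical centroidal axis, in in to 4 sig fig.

Break the section into simple shapes (no overlaps), measuring from the bottom-left corner of the bounding box.
Outer circle: ⌀7, A = 38.4845 in², x = 3.5 in, Ī = 117.859 in⁴.
Bore (subtracted): ⌀6.7, A = 35.2565 in², x = 3.5 in, Ī = 98.9166 in⁴.
By symmetry the centroid is at mid-width, x̄ = 3.5 in.
All pieces are centred on the vertical centroidal axis, so I = ΣĪ (holes subtracted) = 18.9422 in⁴.
Radius of gyration: k = √(I/A) = √(18.9422 / 3.22799) = 2.42242 in.

k_y ≈ 2.422 in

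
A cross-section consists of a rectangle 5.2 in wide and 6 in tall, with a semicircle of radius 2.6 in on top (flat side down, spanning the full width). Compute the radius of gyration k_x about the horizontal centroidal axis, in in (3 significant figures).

k_x ≈ 2.36 in

Break the section into simple shapes (no overlaps), measuring from the bottom-left corner of the bounding box.
Rectangular body: 5.2 × 6, A = 31.2 in², y = 3 in, Ī = 93.6 in⁴.
Semicircular cap: semicircle r = 2.6, A = 10.619 in², y = 7.1035 in, Ī = 5.0156 in⁴.
Centroid: ȳ = ΣA·y / ΣA = 4.042 in.
Transfer each piece to the horizontal centroidal axis using Ī + A·d² with d = y − 4.042:
  rectangular body: d = -1.042 in → contributes +127.47 in⁴
  semicircular cap: d = 3.0615 in → contributes +104.54 in⁴
Total I = 232.02 in⁴.
Radius of gyration: k = √(I/A) = √(232.02 / 41.819) = 2.3554 in.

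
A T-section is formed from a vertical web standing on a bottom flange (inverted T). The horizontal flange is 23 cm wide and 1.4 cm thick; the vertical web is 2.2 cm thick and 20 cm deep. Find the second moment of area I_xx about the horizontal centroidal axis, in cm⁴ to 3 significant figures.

Decompose the section into non-overlapping parts with the origin at the bottom-left of its bounding rectangle.
Flange: 23 × 1.4, A = 32.2 cm², y = 0.7 cm, Ī = 5.2593 cm⁴.
Web: 2.2 × 20, A = 44 cm², y = 11.4 cm, Ī = 1466.7 cm⁴.
Centroid: ȳ = ΣA·y / ΣA = 6.8785 cm.
Transfer each piece to the horizontal centroidal axis using Ī + A·d² with d = y − 6.8785:
  flange: d = -6.1785 cm → contributes +1234.4 cm⁴
  web: d = 4.5215 cm → contributes +2366.2 cm⁴
Total I = 3600.7 cm⁴.

I_xx ≈ 3600 cm⁴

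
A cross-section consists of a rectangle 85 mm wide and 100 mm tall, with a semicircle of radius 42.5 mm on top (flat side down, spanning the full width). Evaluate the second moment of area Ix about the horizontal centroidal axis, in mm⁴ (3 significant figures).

Treat the section as a set of non-overlapping primitives; coordinates are from the bounding-box lower-left.
Rectangular body: 85 × 100, A = 8 500 mm², y = 50 mm, Ī = 7 083 333 mm⁴.
Semicircular cap: semicircle r = 42.5, A = 2837.3 mm², y = 118.04 mm, Ī = 358 086 mm⁴.
Centroid: ȳ = ΣA·y / ΣA = 67.027 mm.
Transfer each piece to the horizontal centroidal axis using Ī + A·d² with d = y − 67.027:
  rectangular body: d = -17.027 mm → contributes +9 547 649 mm⁴
  semicircular cap: d = 51.011 mm → contributes +7 740 826 mm⁴
Total I = 17 288 475 mm⁴.

Ix ≈ 1.73 × 10⁷ mm⁴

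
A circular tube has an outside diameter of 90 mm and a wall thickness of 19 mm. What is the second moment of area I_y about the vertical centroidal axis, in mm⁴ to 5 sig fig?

I_y ≈ 2.8617 × 10⁶ mm⁴

Break the section into simple shapes (no overlaps), measuring from the bottom-left corner of the bounding box.
Outer circle: ⌀90, A = 6361.725 mm², x = 45 mm, Ī = 3 220 623 mm⁴.
Bore (subtracted): ⌀52, A = 2123.717 mm², x = 45 mm, Ī = 358908.1 mm⁴.
By symmetry the centroid is at mid-width, x̄ = 45 mm.
All pieces are centred on the vertical centroidal axis, so I = ΣĪ (holes subtracted) = 2 861 715 mm⁴.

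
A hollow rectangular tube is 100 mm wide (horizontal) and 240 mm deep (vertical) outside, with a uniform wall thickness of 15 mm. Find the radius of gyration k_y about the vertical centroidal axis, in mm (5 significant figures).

Treat the section as a set of non-overlapping primitives; coordinates are from the bounding-box lower-left.
Outer rectangle: 100 × 240, A = 24 000 mm², x = 50 mm, Ī = 20 000 000 mm⁴.
Inner void (subtracted): 70 × 210, A = 14 700 mm², x = 50 mm, Ī = 6 002 500 mm⁴.
By symmetry the centroid is at mid-width, x̄ = 50 mm.
All pieces are centred on the vertical centroidal axis, so I = ΣĪ (holes subtracted) = 13 997 500 mm⁴.
Radius of gyration: k = √(I/A) = √(13 997 500 / 9 300) = 38.79572 mm.

k_y ≈ 38.796 mm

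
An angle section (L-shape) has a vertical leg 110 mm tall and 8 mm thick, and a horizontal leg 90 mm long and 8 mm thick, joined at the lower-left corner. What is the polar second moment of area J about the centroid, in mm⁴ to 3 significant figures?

Break the section into simple shapes (no overlaps), measuring from the bottom-left corner of the bounding box.
Vertical leg: 8 × 110, A = 880 mm², y = 55 mm, Ī = 887 333 mm⁴.
Horizontal leg (remainder): 82 × 8, A = 656 mm², y = 4 mm, Ī = 3498.7 mm⁴.
Centroid: ȳ = ΣA·y / ΣA = 33.219 mm.
Transfer each piece to the centroidal x-axis using Ī + A·d² with d = y − 33.219:
  vertical leg: d = 21.781 mm → contributes +1 304 825 mm⁴
  horizontal leg (remainder): d = -29.219 mm → contributes +563 549 mm⁴
Total I = 1 868 375 mm⁴.
For the y-axis: x̄ = 23.219 mm.
Repeating about the centroidal y-axis gives I_y = 1 133 335 mm⁴.
Polar second moment: J = I_x + I_y = 3 001 709 mm⁴.

J ≈ 3.00 × 10⁶ mm⁴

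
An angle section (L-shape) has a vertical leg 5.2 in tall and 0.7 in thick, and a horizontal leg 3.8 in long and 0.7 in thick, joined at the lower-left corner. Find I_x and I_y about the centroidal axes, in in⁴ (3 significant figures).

Treat the section as a set of non-overlapping primitives; coordinates are from the bounding-box lower-left.
Vertical leg: 0.7 × 5.2, A = 3.64 in², y = 2.6 in, Ī = 8.2021 in⁴.
Horizontal leg (remainder): 3.1 × 0.7, A = 2.17 in², y = 0.35 in, Ī = 0.088608 in⁴.
Centroid: ȳ = ΣA·y / ΣA = 1.7596 in.
Transfer each piece to the centroidal x-axis using Ī + A·d² with d = y − 1.7596:
  vertical leg: d = 0.84036 in → contributes +10.773 in⁴
  horizontal leg (remainder): d = -1.4096 in → contributes +4.4006 in⁴
Total I = 15.173 in⁴.
For the y-axis: x̄ = 1.0596 in.
Repeating about the centroidal y-axis gives I_y = 6.7943 in⁴.

I_x ≈ 15.2 in⁴, I_y ≈ 6.79 in⁴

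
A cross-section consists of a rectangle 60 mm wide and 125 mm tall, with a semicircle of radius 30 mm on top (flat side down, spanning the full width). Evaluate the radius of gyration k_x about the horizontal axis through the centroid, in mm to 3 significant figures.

Treat the section as a set of non-overlapping primitives; coordinates are from the bounding-box lower-left.
Rectangular body: 60 × 125, A = 7 500 mm², y = 62.5 mm, Ī = 9 765 625 mm⁴.
Semicircular cap: semicircle r = 30, A = 1413.7 mm², y = 137.73 mm, Ī = 88 903 mm⁴.
Centroid: ȳ = ΣA·y / ΣA = 74.432 mm.
Transfer each piece to the horizontal axis through the centroid using Ī + A·d² with d = y − 74.432:
  rectangular body: d = -11.932 mm → contributes +10 833 396 mm⁴
  semicircular cap: d = 63.301 mm → contributes +5 753 605 mm⁴
Total I = 16 587 001 mm⁴.
Radius of gyration: k = √(I/A) = √(16 587 001 / 8913.7) = 43.137 mm.

k_x ≈ 43.1 mm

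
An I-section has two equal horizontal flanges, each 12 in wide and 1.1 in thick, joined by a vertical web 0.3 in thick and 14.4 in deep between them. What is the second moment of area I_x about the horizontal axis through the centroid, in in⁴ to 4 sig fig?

Split into non-overlapping primitives; take the origin at the lower-left of the bounding box.
Bottom flange: 12 × 1.1, A = 13.2 in², y = 0.55 in, Ī = 1.331 in⁴.
Web: 0.3 × 14.4, A = 4.32 in², y = 8.3 in, Ī = 74.6496 in⁴.
Top flange: 12 × 1.1, A = 13.2 in², y = 16.05 in, Ī = 1.331 in⁴.
By symmetry the centroid is at mid-height, ȳ = 8.3 in.
Transfer each piece to the horizontal axis through the centroid using Ī + A·d² with d = y − 8.3:
  bottom flange: d = -7.75 in → contributes +794.156 in⁴
  web: d = 0 in → contributes +74.6496 in⁴
  top flange: d = 7.75 in → contributes +794.156 in⁴
Total I = 1662.96 in⁴.

I_x ≈ 1663 in⁴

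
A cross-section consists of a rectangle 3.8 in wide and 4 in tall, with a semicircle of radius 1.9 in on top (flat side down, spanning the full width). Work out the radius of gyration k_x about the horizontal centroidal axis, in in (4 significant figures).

Decompose the section into non-overlapping parts with the origin at the bottom-left of its bounding rectangle.
Rectangular body: 3.8 × 4, A = 15.2 in², y = 2 in, Ī = 20.2667 in⁴.
Semicircular cap: semicircle r = 1.9, A = 5.67057 in², y = 4.80639 in, Ī = 1.43036 in⁴.
Centroid: ȳ = ΣA·y / ΣA = 2.7625 in.
Transfer each piece to the horizontal centroidal axis using Ī + A·d² with d = y − 2.7625:
  rectangular body: d = -0.7625 in → contributes +29.104 in⁴
  semicircular cap: d = 2.04388 in → contributes +25.119 in⁴
Total I = 54.223 in⁴.
Radius of gyration: k = √(I/A) = √(54.223 / 20.8706) = 1.61185 in.

k_x ≈ 1.612 in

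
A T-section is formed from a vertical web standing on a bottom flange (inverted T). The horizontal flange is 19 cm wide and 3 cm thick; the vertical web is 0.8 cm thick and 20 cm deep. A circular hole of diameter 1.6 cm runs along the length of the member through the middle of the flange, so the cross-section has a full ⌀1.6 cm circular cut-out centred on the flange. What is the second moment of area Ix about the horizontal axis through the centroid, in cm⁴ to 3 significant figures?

Ix ≈ 2210 cm⁴

Treat the section as a set of non-overlapping primitives; coordinates are from the bounding-box lower-left.
Flange: 19 × 3, A = 57 cm², y = 1.5 cm, Ī = 42.75 cm⁴.
Web: 0.8 × 20, A = 16 cm², y = 13 cm, Ī = 533.33 cm⁴.
Hole (subtracted): ⌀1.6, A = 2.0106 cm², y = 1.5 cm, Ī = 0.3217 cm⁴.
Centroid: ȳ = ΣA·y / ΣA = 4.0919 cm.
Transfer each piece to the horizontal axis through the centroid using Ī + A·d² with d = y − 4.0919:
  flange: d = -2.5919 cm → contributes +425.68 cm⁴
  web: d = 8.9081 cm → contributes +1 803 cm⁴
  hole: d = -2.5919 cm → contributes −13.829 cm⁴
Total I = 2214.8 cm⁴.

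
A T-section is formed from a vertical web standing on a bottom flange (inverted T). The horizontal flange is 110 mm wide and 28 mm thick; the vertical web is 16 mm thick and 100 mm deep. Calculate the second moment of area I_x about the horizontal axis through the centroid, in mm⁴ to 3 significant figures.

I_x ≈ 5.85 × 10⁶ mm⁴

Split into non-overlapping primitives; take the origin at the lower-left of the bounding box.
Flange: 110 × 28, A = 3 080 mm², y = 14 mm, Ī = 201 227 mm⁴.
Web: 16 × 100, A = 1 600 mm², y = 78 mm, Ī = 1 333 333 mm⁴.
Centroid: ȳ = ΣA·y / ΣA = 35.88 mm.
Transfer each piece to the horizontal axis through the centroid using Ī + A·d² with d = y − 35.88:
  flange: d = -21.88 mm → contributes +1 675 775 mm⁴
  web: d = 42.12 mm → contributes +4 171 838 mm⁴
Total I = 5 847 613 mm⁴.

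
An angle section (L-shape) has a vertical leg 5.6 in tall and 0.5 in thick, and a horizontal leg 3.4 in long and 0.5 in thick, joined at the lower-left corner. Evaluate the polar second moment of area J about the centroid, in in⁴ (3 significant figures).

J ≈ 17.4 in⁴

Split into non-overlapping primitives; take the origin at the lower-left of the bounding box.
Vertical leg: 0.5 × 5.6, A = 2.8 in², y = 2.8 in, Ī = 7.3173 in⁴.
Horizontal leg (remainder): 2.9 × 0.5, A = 1.45 in², y = 0.25 in, Ī = 0.030208 in⁴.
Centroid: ȳ = ΣA·y / ΣA = 1.93 in.
Transfer each piece to the centroidal x-axis using Ī + A·d² with d = y − 1.93:
  vertical leg: d = 0.87 in → contributes +9.4367 in⁴
  horizontal leg (remainder): d = -1.68 in → contributes +4.1227 in⁴
Total I = 13.559 in⁴.
For the y-axis: x̄ = 0.83 in.
Repeating about the centroidal y-axis gives I_y = 3.8353 in⁴.
Polar second moment: J = I_x + I_y = 17.395 in⁴.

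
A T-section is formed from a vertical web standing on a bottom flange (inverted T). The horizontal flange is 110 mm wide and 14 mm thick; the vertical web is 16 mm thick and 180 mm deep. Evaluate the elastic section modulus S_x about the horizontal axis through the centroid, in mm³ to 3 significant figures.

Split into non-overlapping primitives; take the origin at the lower-left of the bounding box.
Flange: 110 × 14, A = 1 540 mm², y = 7 mm, Ī = 25 153 mm⁴.
Web: 16 × 180, A = 2 880 mm², y = 104 mm, Ī = 7 776 000 mm⁴.
Centroid: ȳ = ΣA·y / ΣA = 70.204 mm.
Transfer each piece to the horizontal axis through the centroid using Ī + A·d² with d = y − 70.204:
  flange: d = -63.204 mm → contributes +6 176 988 mm⁴
  web: d = 33.796 mm → contributes +11 065 522 mm⁴
Total I = 17 242 510 mm⁴.
Extreme fibre distance c = 123.8 mm; S = I/c = 139 281 mm³.

S_x ≈ 1.39 × 10⁵ mm³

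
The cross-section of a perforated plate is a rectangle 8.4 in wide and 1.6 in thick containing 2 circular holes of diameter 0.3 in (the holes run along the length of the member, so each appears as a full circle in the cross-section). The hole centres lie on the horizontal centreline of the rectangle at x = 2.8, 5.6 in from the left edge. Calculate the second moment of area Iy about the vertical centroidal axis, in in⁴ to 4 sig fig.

Iy ≈ 78.75 in⁴

Decompose the section into non-overlapping parts with the origin at the bottom-left of its bounding rectangle.
Plate: 8.4 × 1.6, A = 13.44 in², x = 4.2 in, Ī = 79.0272 in⁴.
Hole 1 (subtracted): ⌀0.3, A = 0.0706858 in², x = 2.8 in, Ī = 0.000397608 in⁴.
Hole 2 (subtracted): ⌀0.3, A = 0.0706858 in², x = 5.6 in, Ī = 0.000397608 in⁴.
By symmetry the centroid is at mid-width, x̄ = 4.2 in.
Transfer each piece to the vertical centroidal axis using Ī + A·d² with d = x − 4.2:
  plate: d = 0 in → contributes +79.0272 in⁴
  hole 1: d = -1.4 in → contributes −0.138942 in⁴
  hole 2: d = 1.4 in → contributes −0.138942 in⁴
Total I = 78.7493 in⁴.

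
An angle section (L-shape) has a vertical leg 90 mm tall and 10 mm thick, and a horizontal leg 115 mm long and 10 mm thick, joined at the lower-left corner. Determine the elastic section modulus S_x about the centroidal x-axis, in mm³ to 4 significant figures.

S_x ≈ 2.091 × 10⁴ mm³

Treat the section as a set of non-overlapping primitives; coordinates are from the bounding-box lower-left.
Vertical leg: 10 × 90, A = 900 mm², y = 45 mm, Ī = 607 500 mm⁴.
Horizontal leg (remainder): 105 × 10, A = 1 050 mm², y = 5 mm, Ī = 8 750 mm⁴.
Centroid: ȳ = ΣA·y / ΣA = 23.4615 mm.
Transfer each piece to the centroidal x-axis using Ī + A·d² with d = y − 23.4615:
  vertical leg: d = 21.5385 mm → contributes +1 025 015 mm⁴
  horizontal leg (remainder): d = -18.4615 mm → contributes +366 620 mm⁴
Total I = 1 391 635 mm⁴.
Extreme fibre distance c = 66.5385 mm; S = I/c = 20914.7 mm³.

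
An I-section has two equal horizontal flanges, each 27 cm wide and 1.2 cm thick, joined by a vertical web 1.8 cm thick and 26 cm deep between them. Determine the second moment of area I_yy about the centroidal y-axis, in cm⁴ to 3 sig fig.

I_yy ≈ 3950 cm⁴

Decompose the section into non-overlapping parts with the origin at the bottom-left of its bounding rectangle.
Bottom flange: 27 × 1.2, A = 32.4 cm², x = 13.5 cm, Ī = 1968.3 cm⁴.
Web: 1.8 × 26, A = 46.8 cm², x = 13.5 cm, Ī = 12.636 cm⁴.
Top flange: 27 × 1.2, A = 32.4 cm², x = 13.5 cm, Ī = 1968.3 cm⁴.
By symmetry the centroid is at mid-width, x̄ = 13.5 cm.
All pieces are centred on the centroidal y-axis, so I = ΣĪ = 3949.2 cm⁴.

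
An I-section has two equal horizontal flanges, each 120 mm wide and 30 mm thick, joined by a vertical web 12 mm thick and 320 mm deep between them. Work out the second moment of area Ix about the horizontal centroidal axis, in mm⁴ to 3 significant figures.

Ix ≈ 2.54 × 10⁸ mm⁴

Split into non-overlapping primitives; take the origin at the lower-left of the bounding box.
Bottom flange: 120 × 30, A = 3 600 mm², y = 15 mm, Ī = 270 000 mm⁴.
Web: 12 × 320, A = 3 840 mm², y = 190 mm, Ī = 32 768 000 mm⁴.
Top flange: 120 × 30, A = 3 600 mm², y = 365 mm, Ī = 270 000 mm⁴.
By symmetry the centroid is at mid-height, ȳ = 190 mm.
Transfer each piece to the horizontal centroidal axis using Ī + A·d² with d = y − 190:
  bottom flange: d = -175 mm → contributes +110 520 000 mm⁴
  web: d = 0 mm → contributes +32 768 000 mm⁴
  top flange: d = 175 mm → contributes +110 520 000 mm⁴
Total I = 253 808 000 mm⁴.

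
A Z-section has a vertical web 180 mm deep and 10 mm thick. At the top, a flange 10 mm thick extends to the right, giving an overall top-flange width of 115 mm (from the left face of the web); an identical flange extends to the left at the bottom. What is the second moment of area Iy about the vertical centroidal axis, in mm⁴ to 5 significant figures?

Iy ≈ 8.8875 × 10⁶ mm⁴

Split into non-overlapping primitives; take the origin at the lower-left of the bounding box.
Web: 10 × 180, A = 1 800 mm², x = 110 mm, Ī = 15 000 mm⁴.
Top flange (beyond web): 105 × 10, A = 1 050 mm², x = 167.5 mm, Ī = 964687.5 mm⁴.
Bottom flange (beyond web): 105 × 10, A = 1 050 mm², x = 52.5 mm, Ī = 964687.5 mm⁴.
Centroid: x̄ = ΣA·x / ΣA = 110 mm.
Transfer each piece to the vertical centroidal axis using Ī + A·d² with d = x − 110:
  web: d = 0 mm → contributes +15 000 mm⁴
  top flange (beyond web): d = 57.5 mm → contributes +4 436 250 mm⁴
  bottom flange (beyond web): d = -57.5 mm → contributes +4 436 250 mm⁴
Total I = 8 887 500 mm⁴.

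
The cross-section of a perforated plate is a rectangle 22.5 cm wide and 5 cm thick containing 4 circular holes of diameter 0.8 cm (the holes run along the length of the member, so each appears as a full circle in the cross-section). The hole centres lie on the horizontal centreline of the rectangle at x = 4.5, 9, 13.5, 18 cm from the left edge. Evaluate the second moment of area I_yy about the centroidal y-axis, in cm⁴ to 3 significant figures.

Split into non-overlapping primitives; take the origin at the lower-left of the bounding box.
Plate: 22.5 × 5, A = 112.5 cm², x = 11.25 cm, Ī = 4746.1 cm⁴.
Hole 1 (subtracted): ⌀0.8, A = 0.50265 cm², x = 4.5 cm, Ī = 0.020106 cm⁴.
Hole 2 (subtracted): ⌀0.8, A = 0.50265 cm², x = 9 cm, Ī = 0.020106 cm⁴.
Hole 3 (subtracted): ⌀0.8, A = 0.50265 cm², x = 13.5 cm, Ī = 0.020106 cm⁴.
Hole 4 (subtracted): ⌀0.8, A = 0.50265 cm², x = 18 cm, Ī = 0.020106 cm⁴.
By symmetry the centroid is at mid-width, x̄ = 11.25 cm.
Transfer each piece to the centroidal y-axis using Ī + A·d² with d = x − 11.25:
  plate: d = 0 cm → contributes +4746.1 cm⁴
  hole 1: d = -6.75 cm → contributes −22.922 cm⁴
  hole 2: d = -2.25 cm → contributes −2.5648 cm⁴
  hole 3: d = 2.25 cm → contributes −2.5648 cm⁴
  hole 4: d = 6.75 cm → contributes −22.922 cm⁴
Total I = 4695.1 cm⁴.

I_yy ≈ 4700 cm⁴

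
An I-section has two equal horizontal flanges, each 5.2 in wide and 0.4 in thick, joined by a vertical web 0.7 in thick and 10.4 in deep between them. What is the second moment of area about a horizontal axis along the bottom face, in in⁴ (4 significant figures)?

I_base ≈ 545.7 in⁴

Break the section into simple shapes (no overlaps), measuring from the bottom-left corner of the bounding box.
Bottom flange: 5.2 × 0.4, A = 2.08 in², y = 0.2 in, Ī = 0.0277333 in⁴.
Web: 0.7 × 10.4, A = 7.28 in², y = 5.6 in, Ī = 65.6171 in⁴.
Top flange: 5.2 × 0.4, A = 2.08 in², y = 11 in, Ī = 0.0277333 in⁴.
Transfer each piece to the bottom edge using Ī + A·d² with d = y − 0:
  bottom flange: d = 0.2 in → contributes +0.110933 in⁴
  web: d = 5.6 in → contributes +293.918 in⁴
  top flange: d = 11 in → contributes +251.708 in⁴
Total I = 545.737 in⁴.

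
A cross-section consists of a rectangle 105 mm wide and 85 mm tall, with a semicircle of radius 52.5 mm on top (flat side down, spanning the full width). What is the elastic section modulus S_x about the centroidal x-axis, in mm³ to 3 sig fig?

Split into non-overlapping primitives; take the origin at the lower-left of the bounding box.
Rectangular body: 105 × 85, A = 8 925 mm², y = 42.5 mm, Ī = 5 373 594 mm⁴.
Semicircular cap: semicircle r = 52.5, A = 4329.5 mm², y = 107.28 mm, Ī = 833 814 mm⁴.
Centroid: ȳ = ΣA·y / ΣA = 63.661 mm.
Transfer each piece to the centroidal x-axis using Ī + A·d² with d = y − 63.661:
  rectangular body: d = -21.161 mm → contributes +9 369 935 mm⁴
  semicircular cap: d = 43.621 mm → contributes +9 072 014 mm⁴
Total I = 18 441 949 mm⁴.
Extreme fibre distance c = 73.839 mm; S = I/c = 249 757 mm³.

S_x ≈ 2.50 × 10⁵ mm³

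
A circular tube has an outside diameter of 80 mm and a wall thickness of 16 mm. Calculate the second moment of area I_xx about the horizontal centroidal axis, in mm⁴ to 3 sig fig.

I_xx ≈ 1.75 × 10⁶ mm⁴

Decompose the section into non-overlapping parts with the origin at the bottom-left of its bounding rectangle.
Outer circle: ⌀80, A = 5026.5 mm², y = 40 mm, Ī = 2 010 619 mm⁴.
Bore (subtracted): ⌀48, A = 1809.6 mm², y = 40 mm, Ī = 260 576 mm⁴.
By symmetry the centroid is at mid-height, ȳ = 40 mm.
All pieces are centred on the horizontal centroidal axis, so I = ΣĪ (holes subtracted) = 1 750 043 mm⁴.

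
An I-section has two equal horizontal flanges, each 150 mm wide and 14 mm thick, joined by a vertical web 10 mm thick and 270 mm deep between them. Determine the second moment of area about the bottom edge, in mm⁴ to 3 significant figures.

Break the section into simple shapes (no overlaps), measuring from the bottom-left corner of the bounding box.
Bottom flange: 150 × 14, A = 2 100 mm², y = 7 mm, Ī = 34 300 mm⁴.
Web: 10 × 270, A = 2 700 mm², y = 149 mm, Ī = 16 402 500 mm⁴.
Top flange: 150 × 14, A = 2 100 mm², y = 291 mm, Ī = 34 300 mm⁴.
Transfer each piece to the base of the section using Ī + A·d² with d = y − 0:
  bottom flange: d = 7 mm → contributes +137 200 mm⁴
  web: d = 149 mm → contributes +76 345 200 mm⁴
  top flange: d = 291 mm → contributes +177 864 400 mm⁴
Total I = 254 346 800 mm⁴.

I_base ≈ 2.54 × 10⁸ mm⁴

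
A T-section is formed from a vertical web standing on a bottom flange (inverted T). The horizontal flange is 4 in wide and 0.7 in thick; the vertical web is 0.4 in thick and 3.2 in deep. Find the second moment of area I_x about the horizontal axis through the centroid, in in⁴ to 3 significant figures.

Break the section into simple shapes (no overlaps), measuring from the bottom-left corner of the bounding box.
Flange: 4 × 0.7, A = 2.8 in², y = 0.35 in, Ī = 0.11433 in⁴.
Web: 0.4 × 3.2, A = 1.28 in², y = 2.3 in, Ī = 1.0923 in⁴.
Centroid: ȳ = ΣA·y / ΣA = 0.96176 in.
Transfer each piece to the horizontal axis through the centroid using Ī + A·d² with d = y − 0.96176:
  flange: d = -0.61176 in → contributes +1.1623 in⁴
  web: d = 1.3382 in → contributes +3.3846 in⁴
Total I = 4.5468 in⁴.

I_x ≈ 4.55 in⁴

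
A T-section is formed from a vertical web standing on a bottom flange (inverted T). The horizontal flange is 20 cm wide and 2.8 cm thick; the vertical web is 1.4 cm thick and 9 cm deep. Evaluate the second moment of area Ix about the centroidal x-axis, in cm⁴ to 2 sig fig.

Decompose the section into non-overlapping parts with the origin at the bottom-left of its bounding rectangle.
Flange: 20 × 2.8, A = 56 cm², y = 1.4 cm, Ī = 36.59 cm⁴.
Web: 1.4 × 9, A = 12.6 cm², y = 7.3 cm, Ī = 85.05 cm⁴.
Centroid: ȳ = ΣA·y / ΣA = 2.484 cm.
Transfer each piece to the centroidal x-axis using Ī + A·d² with d = y − 2.484:
  flange: d = -1.084 cm → contributes +102.4 cm⁴
  web: d = 4.816 cm → contributes +377.3 cm⁴
Total I = 479.7 cm⁴.

Ix ≈ 480 cm⁴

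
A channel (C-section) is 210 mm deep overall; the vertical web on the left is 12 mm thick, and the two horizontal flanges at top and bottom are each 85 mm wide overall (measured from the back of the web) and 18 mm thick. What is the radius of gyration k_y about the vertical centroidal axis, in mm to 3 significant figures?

k_y ≈ 26.2 mm

Decompose the section into non-overlapping parts with the origin at the bottom-left of its bounding rectangle.
Web: 12 × 210, A = 2 520 mm², x = 6 mm, Ī = 30 240 mm⁴.
Top flange (beyond web): 73 × 18, A = 1 314 mm², x = 48.5 mm, Ī = 583 526 mm⁴.
Bottom flange (beyond web): 73 × 18, A = 1 314 mm², x = 48.5 mm, Ī = 583 526 mm⁴.
Centroid: x̄ = ΣA·x / ΣA = 27.696 mm.
Transfer each piece to the vertical centroidal axis using Ī + A·d² with d = x − 27.696:
  web: d = -21.696 mm → contributes +1 216 424 mm⁴
  top flange (beyond web): d = 20.804 mm → contributes +1 152 244 mm⁴
  bottom flange (beyond web): d = 20.804 mm → contributes +1 152 244 mm⁴
Total I = 3 520 912 mm⁴.
Radius of gyration: k = √(I/A) = √(3 520 912 / 5 148) = 26.152 mm.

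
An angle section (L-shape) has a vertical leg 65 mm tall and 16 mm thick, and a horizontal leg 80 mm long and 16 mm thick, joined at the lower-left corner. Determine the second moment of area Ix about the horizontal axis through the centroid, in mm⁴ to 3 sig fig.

Treat the section as a set of non-overlapping primitives; coordinates are from the bounding-box lower-left.
Vertical leg: 16 × 65, A = 1 040 mm², y = 32.5 mm, Ī = 366 167 mm⁴.
Horizontal leg (remainder): 64 × 16, A = 1 024 mm², y = 8 mm, Ī = 21 845 mm⁴.
Centroid: ȳ = ΣA·y / ΣA = 20.345 mm.
Transfer each piece to the horizontal axis through the centroid using Ī + A·d² with d = y − 20.345:
  vertical leg: d = 12.155 mm → contributes +519 821 mm⁴
  horizontal leg (remainder): d = -12.345 mm → contributes +177 901 mm⁴
Total I = 697 722 mm⁴.

Ix ≈ 6.98 × 10⁵ mm⁴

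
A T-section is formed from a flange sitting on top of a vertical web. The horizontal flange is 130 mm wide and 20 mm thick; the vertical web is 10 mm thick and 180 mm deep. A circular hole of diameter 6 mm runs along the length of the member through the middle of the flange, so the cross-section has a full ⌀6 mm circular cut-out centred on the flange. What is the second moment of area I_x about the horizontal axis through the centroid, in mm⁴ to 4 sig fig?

I_x ≈ 1.554 × 10⁷ mm⁴

Decompose the section into non-overlapping parts with the origin at the bottom-left of its bounding rectangle.
Flange: 130 × 20, A = 2 600 mm², y = 190 mm, Ī = 86666.7 mm⁴.
Web: 10 × 180, A = 1 800 mm², y = 90 mm, Ī = 4 860 000 mm⁴.
Hole (subtracted): ⌀6, A = 28.2743 mm², y = 190 mm, Ī = 63.6173 mm⁴.
Centroid: ȳ = ΣA·y / ΣA = 148.826 mm.
Transfer each piece to the horizontal axis through the centroid using Ī + A·d² with d = y − 148.826:
  flange: d = 41.1737 mm → contributes +4 494 372 mm⁴
  web: d = -58.8263 mm → contributes +11 088 966 mm⁴
  hole: d = 41.1737 mm → contributes −47996.3 mm⁴
Total I = 15 535 342 mm⁴.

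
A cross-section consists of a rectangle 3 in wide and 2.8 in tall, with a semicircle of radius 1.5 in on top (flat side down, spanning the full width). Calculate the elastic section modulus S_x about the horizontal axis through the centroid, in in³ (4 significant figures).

Break the section into simple shapes (no overlaps), measuring from the bottom-left corner of the bounding box.
Rectangular body: 3 × 2.8, A = 8.4 in², y = 1.4 in, Ī = 5.488 in⁴.
Semicircular cap: semicircle r = 1.5, A = 3.53429 in², y = 3.43662 in, Ī = 0.555645 in⁴.
Centroid: ȳ = ΣA·y / ΣA = 2.00314 in.
Transfer each piece to the horizontal axis through the centroid using Ī + A·d² with d = y − 2.00314:
  rectangular body: d = -0.603137 in → contributes +8.5437 in⁴
  semicircular cap: d = 1.43348 in → contributes +7.81817 in⁴
Total I = 16.3619 in⁴.
Extreme fibre distance c = 2.29686 in; S = I/c = 7.12357 in³.

S_x ≈ 7.124 in³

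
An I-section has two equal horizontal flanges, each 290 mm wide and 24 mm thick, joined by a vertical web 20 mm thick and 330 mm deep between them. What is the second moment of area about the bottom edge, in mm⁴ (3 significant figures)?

Split into non-overlapping primitives; take the origin at the lower-left of the bounding box.
Bottom flange: 290 × 24, A = 6 960 mm², y = 12 mm, Ī = 334 080 mm⁴.
Web: 20 × 330, A = 6 600 mm², y = 189 mm, Ī = 59 895 000 mm⁴.
Top flange: 290 × 24, A = 6 960 mm², y = 366 mm, Ī = 334 080 mm⁴.
Transfer each piece to a horizontal axis along the bottom face using Ī + A·d² with d = y − 0:
  bottom flange: d = 12 mm → contributes +1 336 320 mm⁴
  web: d = 189 mm → contributes +295 653 600 mm⁴
  top flange: d = 366 mm → contributes +932 667 840 mm⁴
Total I = 1 229 657 760 mm⁴.

I_base ≈ 1.23 × 10⁹ mm⁴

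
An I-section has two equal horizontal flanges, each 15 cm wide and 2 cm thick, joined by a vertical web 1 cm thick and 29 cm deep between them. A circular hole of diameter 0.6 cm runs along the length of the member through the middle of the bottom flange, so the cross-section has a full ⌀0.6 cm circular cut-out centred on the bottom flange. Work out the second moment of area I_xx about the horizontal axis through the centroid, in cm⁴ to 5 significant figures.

Split into non-overlapping primitives; take the origin at the lower-left of the bounding box.
Bottom flange: 15 × 2, A = 30 cm², y = 1 cm, Ī = 10 cm⁴.
Web: 1 × 29, A = 29 cm², y = 16.5 cm, Ī = 2032.417 cm⁴.
Top flange: 15 × 2, A = 30 cm², y = 32 cm, Ī = 10 cm⁴.
Hole (subtracted): ⌀0.6, A = 0.2827433 cm², y = 1 cm, Ī = 0.006361725 cm⁴.
Centroid: ȳ = ΣA·y / ΣA = 16.5494 cm.
Transfer each piece to the horizontal axis through the centroid using Ī + A·d² with d = y − 16.5494:
  bottom flange: d = -15.5494 cm → contributes +7263.514 cm⁴
  web: d = -0.04939875 cm → contributes +2032.487 cm⁴
  top flange: d = 15.4506 cm → contributes +7171.632 cm⁴
  hole: d = -15.5494 cm → contributes −68.36912 cm⁴
Total I = 16399.26 cm⁴.

I_xx ≈ 1.6399 × 10⁴ cm⁴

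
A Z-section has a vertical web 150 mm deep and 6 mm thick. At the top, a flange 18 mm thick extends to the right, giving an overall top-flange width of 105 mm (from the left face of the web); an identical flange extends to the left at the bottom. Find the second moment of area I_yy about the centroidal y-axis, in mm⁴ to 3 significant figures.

I_yy ≈ 1.27 × 10⁷ mm⁴

Treat the section as a set of non-overlapping primitives; coordinates are from the bounding-box lower-left.
Web: 6 × 150, A = 900 mm², x = 102 mm, Ī = 2 700 mm⁴.
Top flange (beyond web): 99 × 18, A = 1 782 mm², x = 154.5 mm, Ī = 1 455 449 mm⁴.
Bottom flange (beyond web): 99 × 18, A = 1 782 mm², x = 49.5 mm, Ī = 1 455 449 mm⁴.
Centroid: x̄ = ΣA·x / ΣA = 102 mm.
Transfer each piece to the centroidal y-axis using Ī + A·d² with d = x − 102:
  web: d = 0 mm → contributes +2 700 mm⁴
  top flange (beyond web): d = 52.5 mm → contributes +6 367 086 mm⁴
  bottom flange (beyond web): d = -52.5 mm → contributes +6 367 086 mm⁴
Total I = 12 736 872 mm⁴.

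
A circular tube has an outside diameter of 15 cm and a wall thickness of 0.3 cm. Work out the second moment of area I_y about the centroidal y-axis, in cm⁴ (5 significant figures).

Break the section into simple shapes (no overlaps), measuring from the bottom-left corner of the bounding box.
Outer circle: ⌀15, A = 176.7146 cm², x = 7.5 cm, Ī = 2485.049 cm⁴.
Bore (subtracted): ⌀14.4, A = 162.8602 cm², x = 7.5 cm, Ī = 2110.668 cm⁴.
By symmetry the centroid is at mid-width, x̄ = 7.5 cm.
All pieces are centred on the centroidal y-axis, so I = ΣĪ (holes subtracted) = 374.3812 cm⁴.

I_y ≈ 374.38 cm⁴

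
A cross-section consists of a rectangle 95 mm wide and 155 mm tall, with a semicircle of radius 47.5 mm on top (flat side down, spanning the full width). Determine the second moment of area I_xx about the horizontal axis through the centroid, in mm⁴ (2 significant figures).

Decompose the section into non-overlapping parts with the origin at the bottom-left of its bounding rectangle.
Rectangular body: 95 × 155, A = 14 725 mm², y = 77.5 mm, Ī = 29 480 677 mm⁴.
Semicircular cap: semicircle r = 47.5, A = 3 544 mm², y = 175.2 mm, Ī = 558 736 mm⁴.
Centroid: ȳ = ΣA·y / ΣA = 96.45 mm.
Transfer each piece to the horizontal axis through the centroid using Ī + A·d² with d = y − 96.45:
  rectangular body: d = -18.95 mm → contributes +34 765 919 mm⁴
  semicircular cap: d = 78.71 mm → contributes +22 517 762 mm⁴
Total I = 57 283 681 mm⁴.

I_xx ≈ 5.7 × 10⁷ mm⁴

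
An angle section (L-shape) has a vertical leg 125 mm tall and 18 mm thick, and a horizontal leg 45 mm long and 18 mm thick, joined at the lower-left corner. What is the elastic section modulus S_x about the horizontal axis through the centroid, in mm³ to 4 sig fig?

S_x ≈ 5.676 × 10⁴ mm³

Decompose the section into non-overlapping parts with the origin at the bottom-left of its bounding rectangle.
Vertical leg: 18 × 125, A = 2 250 mm², y = 62.5 mm, Ī = 2 929 688 mm⁴.
Horizontal leg (remainder): 27 × 18, A = 486 mm², y = 9 mm, Ī = 13 122 mm⁴.
Centroid: ȳ = ΣA·y / ΣA = 52.9967 mm.
Transfer each piece to the horizontal axis through the centroid using Ī + A·d² with d = y − 52.9967:
  vertical leg: d = 9.50329 mm → contributes +3 132 891 mm⁴
  horizontal leg (remainder): d = -43.9967 mm → contributes +953 877 mm⁴
Total I = 4 086 768 mm⁴.
Extreme fibre distance c = 72.0033 mm; S = I/c = 56758.1 mm³.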